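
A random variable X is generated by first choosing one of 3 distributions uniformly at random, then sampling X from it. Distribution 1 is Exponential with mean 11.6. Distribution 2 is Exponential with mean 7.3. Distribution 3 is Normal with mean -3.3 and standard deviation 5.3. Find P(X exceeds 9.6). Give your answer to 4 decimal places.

0.2377

Conditional on each component, P(X > 9.6): 1: 0.437103; 2: 0.268456; 3: 0.00746728.
By total probability, P(X > 9.6) = 0.333333·0.437103 + 0.333333·0.268456 + 0.333333·0.00746728 = 0.237675.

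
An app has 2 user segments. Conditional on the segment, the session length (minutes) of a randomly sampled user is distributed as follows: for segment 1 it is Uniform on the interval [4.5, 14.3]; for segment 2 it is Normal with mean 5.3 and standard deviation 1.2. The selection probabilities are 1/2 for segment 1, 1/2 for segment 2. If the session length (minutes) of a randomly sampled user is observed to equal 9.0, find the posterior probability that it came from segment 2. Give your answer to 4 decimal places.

Likelihoods f(9.0 | ·): 1: 0.102041; 2: 0.0028663.
Posterior ∝ prior × likelihood. Numerator for 2: 0.5·0.0028663 = 0.00143315.
Normalizing constant: 0.5·0.102041 + 0.5·0.0028663 = 0.0524536.
P(2 | observation) = 0.00143315 / 0.0524536 = 0.0273223.

0.0273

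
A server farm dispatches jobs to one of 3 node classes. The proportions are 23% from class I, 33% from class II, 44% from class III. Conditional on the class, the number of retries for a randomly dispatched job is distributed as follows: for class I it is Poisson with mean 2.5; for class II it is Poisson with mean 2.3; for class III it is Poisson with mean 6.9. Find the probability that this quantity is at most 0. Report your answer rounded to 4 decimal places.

Conditional on each class, P(X ≤ 0): I: 0.082085; II: 0.100259; III: 0.00100779.
By total probability, P(X ≤ 0) = 0.23·0.082085 + 0.33·0.100259 + 0.44·0.00100779 = 0.0524084.

0.0524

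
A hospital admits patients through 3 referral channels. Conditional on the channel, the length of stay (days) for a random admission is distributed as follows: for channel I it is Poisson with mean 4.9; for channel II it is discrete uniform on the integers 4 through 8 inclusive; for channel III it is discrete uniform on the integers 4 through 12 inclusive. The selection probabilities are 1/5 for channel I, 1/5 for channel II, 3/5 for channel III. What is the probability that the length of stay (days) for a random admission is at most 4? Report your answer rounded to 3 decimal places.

Conditional on each channel, P(X ≤ 4): I: 0.458212; II: 0.2; III: 0.111111.
By total probability, P(X ≤ 4) = 0.2·0.458212 + 0.2·0.2 + 0.6·0.111111 = 0.198309.

0.198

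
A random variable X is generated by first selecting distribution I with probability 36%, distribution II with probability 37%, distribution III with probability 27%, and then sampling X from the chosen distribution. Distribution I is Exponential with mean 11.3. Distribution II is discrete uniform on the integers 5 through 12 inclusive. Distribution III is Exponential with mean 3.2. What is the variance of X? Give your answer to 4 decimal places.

60.9035

Per component, I: μ=11.3, E[X²]=255.38; II: μ=8.5, E[X²]=77.5; III: μ=3.2, E[X²]=20.48.
E[X] = 0.36·11.3 + 0.37·8.5 + 0.27·3.2 = 8.077.
E[X²] = 0.36·255.38 + 0.37·77.5 + 0.27·20.48 = 126.141.
Var(X) = E[X²] − (E[X])² = 126.141 − 65.2379 = 60.9035.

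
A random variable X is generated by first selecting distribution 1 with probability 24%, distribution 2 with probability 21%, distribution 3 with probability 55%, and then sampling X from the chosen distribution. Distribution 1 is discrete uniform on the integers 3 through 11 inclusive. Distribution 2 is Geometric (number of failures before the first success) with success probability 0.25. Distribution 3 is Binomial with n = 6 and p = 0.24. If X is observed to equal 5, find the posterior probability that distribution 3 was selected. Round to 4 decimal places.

0.0486

Likelihoods P(X=5 | ·): 1: 0.111111; 2: 0.0593262; 3: 0.00363096.
Posterior ∝ prior × likelihood. Numerator for 3: 0.55·0.00363096 = 0.00199703.
Normalizing constant: 0.24·0.111111 + 0.21·0.0593262 + 0.55·0.00363096 = 0.0411222.
P(3 | observation) = 0.00199703 / 0.0411222 = 0.0485632.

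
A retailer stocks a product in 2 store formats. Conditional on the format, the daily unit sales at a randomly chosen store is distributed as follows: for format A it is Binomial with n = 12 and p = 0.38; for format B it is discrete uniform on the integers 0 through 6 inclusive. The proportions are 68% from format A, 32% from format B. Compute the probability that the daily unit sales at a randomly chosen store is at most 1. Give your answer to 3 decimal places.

Conditional on each format, P(X ≤ 1): A: 0.0269549; B: 0.285714.
By total probability, P(X ≤ 1) = 0.68·0.0269549 + 0.32·0.285714 = 0.109758.

0.110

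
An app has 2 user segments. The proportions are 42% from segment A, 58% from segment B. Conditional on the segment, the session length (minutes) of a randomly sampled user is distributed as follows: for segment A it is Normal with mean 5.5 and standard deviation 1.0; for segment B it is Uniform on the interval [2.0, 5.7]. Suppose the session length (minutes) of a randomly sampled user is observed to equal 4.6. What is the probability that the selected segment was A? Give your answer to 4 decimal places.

Likelihoods f(4.6 | ·): A: 0.266085; B: 0.27027.
Posterior ∝ prior × likelihood. Numerator for A: 0.42·0.266085 = 0.111756.
Normalizing constant: 0.42·0.266085 + 0.58·0.27027 = 0.268513.
P(A | observation) = 0.111756 / 0.268513 = 0.416203.

0.4162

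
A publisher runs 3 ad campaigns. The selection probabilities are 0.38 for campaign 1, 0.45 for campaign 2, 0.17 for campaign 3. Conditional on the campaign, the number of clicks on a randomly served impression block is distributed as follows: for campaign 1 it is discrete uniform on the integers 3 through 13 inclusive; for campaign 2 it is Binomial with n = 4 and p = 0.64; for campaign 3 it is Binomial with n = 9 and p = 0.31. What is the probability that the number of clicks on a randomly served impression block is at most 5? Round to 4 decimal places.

0.7186

Conditional on each campaign, P(X ≤ 5): 1: 0.272727; 2: 1; 3: 0.970238.
By total probability, P(X ≤ 5) = 0.38·0.272727 + 0.45·1 + 0.17·0.970238 = 0.718577.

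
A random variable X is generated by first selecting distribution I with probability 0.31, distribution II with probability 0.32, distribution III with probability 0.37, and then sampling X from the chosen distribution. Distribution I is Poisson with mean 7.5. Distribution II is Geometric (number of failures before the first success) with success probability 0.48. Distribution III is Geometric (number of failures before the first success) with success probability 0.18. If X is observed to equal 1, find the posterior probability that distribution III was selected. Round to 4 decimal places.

0.4022

Likelihoods P(X=1 | ·): I: 0.00414813; II: 0.2496; III: 0.1476.
Posterior ∝ prior × likelihood. Numerator for III: 0.37·0.1476 = 0.054612.
Normalizing constant: 0.31·0.00414813 + 0.32·0.2496 + 0.37·0.1476 = 0.13577.
P(III | observation) = 0.054612 / 0.13577 = 0.402239.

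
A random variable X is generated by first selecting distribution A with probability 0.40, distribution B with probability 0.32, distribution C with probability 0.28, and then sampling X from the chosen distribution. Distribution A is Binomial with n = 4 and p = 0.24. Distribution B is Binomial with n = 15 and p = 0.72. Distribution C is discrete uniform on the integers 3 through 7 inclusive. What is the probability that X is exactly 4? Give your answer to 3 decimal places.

Conditional on each component, P(X = 4): A: 0.00331776; B: 0.000304229; C: 0.2.
By total probability, P(X = 4) = 0.4·0.00331776 + 0.32·0.000304229 + 0.28·0.2 = 0.0574245.

0.057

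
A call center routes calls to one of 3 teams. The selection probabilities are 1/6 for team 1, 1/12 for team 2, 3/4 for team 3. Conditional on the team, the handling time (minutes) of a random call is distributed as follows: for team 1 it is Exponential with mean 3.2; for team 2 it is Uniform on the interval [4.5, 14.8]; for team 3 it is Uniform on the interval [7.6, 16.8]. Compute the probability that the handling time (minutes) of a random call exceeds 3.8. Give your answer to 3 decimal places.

Conditional on each team, P(X > 3.8): 1: 0.304983; 2: 1; 3: 1.
By total probability, P(X > 3.8) = 0.166667·0.304983 + 0.0833333·1 + 0.75·1 = 0.884164.

0.884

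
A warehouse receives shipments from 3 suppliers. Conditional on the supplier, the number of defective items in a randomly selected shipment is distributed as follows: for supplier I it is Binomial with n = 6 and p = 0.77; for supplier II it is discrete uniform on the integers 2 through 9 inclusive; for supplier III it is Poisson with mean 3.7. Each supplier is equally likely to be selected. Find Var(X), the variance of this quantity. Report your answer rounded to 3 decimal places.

Per component, I: μ=4.62, E[X²]=22.407; II: μ=5.5, E[X²]=35.5; III: μ=3.7, E[X²]=17.39.
E[X] = 0.333333·4.62 + 0.333333·5.5 + 0.333333·3.7 = 4.60667.
E[X²] = 0.333333·22.407 + 0.333333·35.5 + 0.333333·17.39 = 25.099.
Var(X) = E[X²] − (E[X])² = 25.099 − 21.2214 = 3.87762.

3.878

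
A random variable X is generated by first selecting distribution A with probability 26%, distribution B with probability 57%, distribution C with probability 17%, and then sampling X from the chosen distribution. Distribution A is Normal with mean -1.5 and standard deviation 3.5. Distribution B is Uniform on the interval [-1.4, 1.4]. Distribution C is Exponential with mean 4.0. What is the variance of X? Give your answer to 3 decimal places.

Per component, A: μ=-1.5, E[X²]=14.5; B: μ=0, E[X²]=0.653333; C: μ=4, E[X²]=32.
E[X] = 0.26·-1.5 + 0.57·0 + 0.17·4 = 0.29.
E[X²] = 0.26·14.5 + 0.57·0.653333 + 0.17·32 = 9.5824.
Var(X) = E[X²] − (E[X])² = 9.5824 − 0.0841 = 9.4983.

9.498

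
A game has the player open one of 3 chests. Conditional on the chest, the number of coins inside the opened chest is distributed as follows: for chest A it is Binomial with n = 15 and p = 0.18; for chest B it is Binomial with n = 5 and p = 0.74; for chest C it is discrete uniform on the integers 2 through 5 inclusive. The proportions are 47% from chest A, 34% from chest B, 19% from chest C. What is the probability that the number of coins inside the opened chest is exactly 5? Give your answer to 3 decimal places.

Conditional on each chest, P(X = 5): A: 0.0779931; B: 0.221901; C: 0.25.
By total probability, P(X = 5) = 0.47·0.0779931 + 0.34·0.221901 + 0.19·0.25 = 0.159603.

0.160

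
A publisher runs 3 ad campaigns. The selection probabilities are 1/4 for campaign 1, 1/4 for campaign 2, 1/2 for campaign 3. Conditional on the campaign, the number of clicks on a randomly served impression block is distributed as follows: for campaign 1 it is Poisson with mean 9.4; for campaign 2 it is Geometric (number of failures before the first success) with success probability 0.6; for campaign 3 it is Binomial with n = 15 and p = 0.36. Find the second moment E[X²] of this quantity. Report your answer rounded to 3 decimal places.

For each component E[X²] = Var + (mean)², giving 1: 97.76; 2: 1.55556; 3: 32.616.
Overall E[X²] = 0.25·97.76 + 0.25·1.55556 + 0.5·32.616 = 41.1369.

41.137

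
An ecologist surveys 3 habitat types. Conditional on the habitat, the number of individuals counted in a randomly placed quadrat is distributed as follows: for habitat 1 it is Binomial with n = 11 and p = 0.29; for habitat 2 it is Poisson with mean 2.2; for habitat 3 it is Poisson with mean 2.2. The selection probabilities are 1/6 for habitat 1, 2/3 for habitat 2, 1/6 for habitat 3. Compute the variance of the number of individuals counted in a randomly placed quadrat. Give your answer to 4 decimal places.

2.3469

Per component, 1: μ=3.19, E[X²]=12.441; 2: μ=2.2, E[X²]=7.04; 3: μ=2.2, E[X²]=7.04.
E[X] = 0.166667·3.19 + 0.666667·2.2 + 0.166667·2.2 = 2.365.
E[X²] = 0.166667·12.441 + 0.666667·7.04 + 0.166667·7.04 = 7.94017.
Var(X) = E[X²] − (E[X])² = 7.94017 − 5.59323 = 2.34694.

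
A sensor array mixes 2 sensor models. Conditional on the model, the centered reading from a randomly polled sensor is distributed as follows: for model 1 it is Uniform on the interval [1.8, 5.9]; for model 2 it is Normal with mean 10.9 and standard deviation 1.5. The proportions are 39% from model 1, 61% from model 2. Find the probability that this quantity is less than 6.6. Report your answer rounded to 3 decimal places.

0.391

Conditional on each model, P(X < 6.6): 1: 1; 2: 0.0020741.
By total probability, P(X < 6.6) = 0.39·1 + 0.61·0.0020741 = 0.391265.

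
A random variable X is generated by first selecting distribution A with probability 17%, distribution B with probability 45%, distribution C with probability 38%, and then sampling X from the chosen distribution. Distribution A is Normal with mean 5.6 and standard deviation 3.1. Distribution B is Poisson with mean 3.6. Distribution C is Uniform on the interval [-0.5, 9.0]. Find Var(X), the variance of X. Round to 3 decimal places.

6.608

Per component, A: μ=5.6, E[X²]=40.97; B: μ=3.6, E[X²]=16.56; C: μ=4.25, E[X²]=25.5833.
E[X] = 0.17·5.6 + 0.45·3.6 + 0.38·4.25 = 4.187.
E[X²] = 0.17·40.97 + 0.45·16.56 + 0.38·25.5833 = 24.1386.
Var(X) = E[X²] − (E[X])² = 24.1386 − 17.531 = 6.6076.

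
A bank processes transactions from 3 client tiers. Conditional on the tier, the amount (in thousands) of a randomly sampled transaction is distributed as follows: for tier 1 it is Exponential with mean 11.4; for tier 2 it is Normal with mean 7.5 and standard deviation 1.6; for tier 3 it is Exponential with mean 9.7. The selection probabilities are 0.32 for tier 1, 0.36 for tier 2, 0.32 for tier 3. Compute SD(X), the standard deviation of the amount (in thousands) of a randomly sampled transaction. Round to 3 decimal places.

8.673

Per component, 1: μ=11.4, E[X²]=259.92; 2: μ=7.5, E[X²]=58.81; 3: μ=9.7, E[X²]=188.18.
E[X] = 0.32·11.4 + 0.36·7.5 + 0.32·9.7 = 9.452.
E[X²] = 0.32·259.92 + 0.36·58.81 + 0.32·188.18 = 164.564.
Var(X) = E[X²] − (E[X])² = 164.564 − 89.3403 = 75.2233.
SD(X) = √75.2233 = 8.67314.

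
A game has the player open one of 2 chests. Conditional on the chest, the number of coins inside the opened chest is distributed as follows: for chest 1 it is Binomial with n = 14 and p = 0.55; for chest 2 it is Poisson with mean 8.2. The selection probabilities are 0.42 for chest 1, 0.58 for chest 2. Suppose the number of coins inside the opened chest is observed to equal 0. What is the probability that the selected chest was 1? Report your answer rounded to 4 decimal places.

0.0355

Likelihoods P(X=0 | ·): 1: 1.39629e-05; 2: 0.000274654.
Posterior ∝ prior × likelihood. Numerator for 1: 0.42·1.39629e-05 = 5.86441e-06.
Normalizing constant: 0.42·1.39629e-05 + 0.58·0.000274654 = 0.000165163.
P(1 | observation) = 5.86441e-06 / 0.000165163 = 0.0355067.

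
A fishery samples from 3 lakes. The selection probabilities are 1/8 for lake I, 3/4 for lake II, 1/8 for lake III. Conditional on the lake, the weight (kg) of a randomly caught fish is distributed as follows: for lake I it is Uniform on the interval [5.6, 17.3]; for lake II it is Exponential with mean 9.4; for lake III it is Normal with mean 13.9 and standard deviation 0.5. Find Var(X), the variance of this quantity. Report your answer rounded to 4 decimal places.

Per component, I: μ=11.45, E[X²]=142.51; II: μ=9.4, E[X²]=176.72; III: μ=13.9, E[X²]=193.46.
E[X] = 0.125·11.45 + 0.75·9.4 + 0.125·13.9 = 10.2188.
E[X²] = 0.125·142.51 + 0.75·176.72 + 0.125·193.46 = 174.536.
Var(X) = E[X²] − (E[X])² = 174.536 − 104.423 = 70.1134.

70.1134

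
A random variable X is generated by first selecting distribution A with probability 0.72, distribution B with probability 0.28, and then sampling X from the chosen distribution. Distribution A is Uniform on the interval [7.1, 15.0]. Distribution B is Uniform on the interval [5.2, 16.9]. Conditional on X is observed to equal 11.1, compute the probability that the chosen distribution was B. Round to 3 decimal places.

0.208

Likelihoods f(11.1 | ·): A: 0.126582; B: 0.0854701.
Posterior ∝ prior × likelihood. Numerator for B: 0.28·0.0854701 = 0.0239316.
Normalizing constant: 0.72·0.126582 + 0.28·0.0854701 = 0.115071.
P(B | observation) = 0.0239316 / 0.115071 = 0.207973.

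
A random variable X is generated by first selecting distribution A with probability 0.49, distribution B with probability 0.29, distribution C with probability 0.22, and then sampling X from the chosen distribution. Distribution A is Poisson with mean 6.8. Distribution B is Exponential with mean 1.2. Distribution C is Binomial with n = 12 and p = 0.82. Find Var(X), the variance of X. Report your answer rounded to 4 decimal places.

Per component, A: μ=6.8, E[X²]=53.04; B: μ=1.2, E[X²]=2.88; C: μ=9.84, E[X²]=98.5968.
E[X] = 0.49·6.8 + 0.29·1.2 + 0.22·9.84 = 5.8448.
E[X²] = 0.49·53.04 + 0.29·2.88 + 0.22·98.5968 = 48.5161.
Var(X) = E[X²] − (E[X])² = 48.5161 − 34.1617 = 14.3544.

14.3544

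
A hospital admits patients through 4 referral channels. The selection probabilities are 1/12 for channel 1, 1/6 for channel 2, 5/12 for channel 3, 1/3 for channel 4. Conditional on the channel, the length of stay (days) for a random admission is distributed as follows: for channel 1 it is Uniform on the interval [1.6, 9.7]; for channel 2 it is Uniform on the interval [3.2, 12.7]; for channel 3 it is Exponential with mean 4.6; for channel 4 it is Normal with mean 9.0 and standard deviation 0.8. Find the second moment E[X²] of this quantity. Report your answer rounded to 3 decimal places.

59.750

For each component E[X²] = Var + (mean)², giving 1: 37.39; 2: 70.7233; 3: 42.32; 4: 81.64.
Overall E[X²] = 0.0833333·37.39 + 0.166667·70.7233 + 0.416667·42.32 + 0.333333·81.64 = 59.7497.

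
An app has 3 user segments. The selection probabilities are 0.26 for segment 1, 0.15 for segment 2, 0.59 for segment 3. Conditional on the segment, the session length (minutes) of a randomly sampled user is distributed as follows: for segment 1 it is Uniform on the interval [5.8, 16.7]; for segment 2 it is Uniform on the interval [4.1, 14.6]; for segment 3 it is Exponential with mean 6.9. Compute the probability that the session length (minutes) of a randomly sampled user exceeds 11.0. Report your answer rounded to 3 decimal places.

Conditional on each segment, P(X > 11.0): 1: 0.522936; 2: 0.342857; 3: 0.20307.
By total probability, P(X > 11.0) = 0.26·0.522936 + 0.15·0.342857 + 0.59·0.20307 = 0.307203.

0.307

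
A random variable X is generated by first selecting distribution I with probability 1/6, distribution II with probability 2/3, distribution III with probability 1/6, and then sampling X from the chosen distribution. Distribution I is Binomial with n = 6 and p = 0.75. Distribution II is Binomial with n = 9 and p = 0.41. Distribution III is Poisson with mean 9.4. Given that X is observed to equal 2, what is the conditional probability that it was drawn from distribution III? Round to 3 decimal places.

Likelihoods P(X=2 | ·): I: 0.032959; II: 0.150603; III: 0.00365475.
Posterior ∝ prior × likelihood. Numerator for III: 0.166667·0.00365475 = 0.000609125.
Normalizing constant: 0.166667·0.032959 + 0.666667·0.150603 + 0.166667·0.00365475 = 0.106504.
P(III | observation) = 0.000609125 / 0.106504 = 0.00571924.

0.006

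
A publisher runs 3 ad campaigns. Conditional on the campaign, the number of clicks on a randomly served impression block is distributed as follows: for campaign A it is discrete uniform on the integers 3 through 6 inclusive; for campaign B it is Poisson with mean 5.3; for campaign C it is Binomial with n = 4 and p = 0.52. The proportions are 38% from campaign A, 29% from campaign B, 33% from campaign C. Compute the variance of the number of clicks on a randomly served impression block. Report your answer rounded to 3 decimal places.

4.139

Per component, A: μ=4.5, E[X²]=21.5; B: μ=5.3, E[X²]=33.39; C: μ=2.08, E[X²]=5.3248.
E[X] = 0.38·4.5 + 0.29·5.3 + 0.33·2.08 = 3.9334.
E[X²] = 0.38·21.5 + 0.29·33.39 + 0.33·5.3248 = 19.6103.
Var(X) = E[X²] − (E[X])² = 19.6103 − 15.4716 = 4.13865.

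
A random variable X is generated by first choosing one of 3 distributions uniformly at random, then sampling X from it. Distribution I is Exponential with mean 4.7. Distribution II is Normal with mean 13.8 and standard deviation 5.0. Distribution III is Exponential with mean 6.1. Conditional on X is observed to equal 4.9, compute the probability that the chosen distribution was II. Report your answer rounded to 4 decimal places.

0.0993

Likelihoods f(4.9 | ·): I: 0.0750114; II: 0.0163656; III: 0.0734194.
Posterior ∝ prior × likelihood. Numerator for II: 0.333333·0.0163656 = 0.00545519.
Normalizing constant: 0.333333·0.0750114 + 0.333333·0.0163656 + 0.333333·0.0734194 = 0.0549321.
P(II | observation) = 0.00545519 / 0.0549321 = 0.0993078.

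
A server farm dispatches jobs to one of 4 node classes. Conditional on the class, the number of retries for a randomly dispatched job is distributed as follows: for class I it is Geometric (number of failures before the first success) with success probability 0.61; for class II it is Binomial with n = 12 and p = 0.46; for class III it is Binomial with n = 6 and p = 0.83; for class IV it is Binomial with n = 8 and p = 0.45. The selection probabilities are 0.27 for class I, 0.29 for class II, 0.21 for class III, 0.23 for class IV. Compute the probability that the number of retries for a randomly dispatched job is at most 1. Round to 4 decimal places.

Conditional on each class, P(X ≤ 1): I: 0.8479; II: 0.00689928; III: 0.000731226; IV: 0.0631811.
By total probability, P(X ≤ 1) = 0.27·0.8479 + 0.29·0.00689928 + 0.21·0.000731226 + 0.23·0.0631811 = 0.245619.

0.2456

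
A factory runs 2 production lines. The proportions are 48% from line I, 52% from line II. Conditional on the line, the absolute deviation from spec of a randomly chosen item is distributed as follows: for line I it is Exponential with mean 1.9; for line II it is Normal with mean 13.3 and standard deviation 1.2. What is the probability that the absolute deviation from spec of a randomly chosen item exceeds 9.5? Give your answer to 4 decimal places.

0.5228

Conditional on each line, P(X > 9.5): I: 0.00673795; II: 0.999229.
By total probability, P(X > 9.5) = 0.48·0.00673795 + 0.52·0.999229 = 0.522833.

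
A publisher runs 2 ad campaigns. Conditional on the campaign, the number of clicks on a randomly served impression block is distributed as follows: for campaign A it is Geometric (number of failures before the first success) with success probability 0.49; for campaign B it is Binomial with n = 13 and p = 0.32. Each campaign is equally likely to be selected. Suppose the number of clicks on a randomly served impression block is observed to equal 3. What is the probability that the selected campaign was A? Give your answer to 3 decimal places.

0.247

Likelihoods P(X=3 | ·): A: 0.064999; B: 0.198109.
Posterior ∝ prior × likelihood. Numerator for A: 0.5·0.064999 = 0.0324995.
Normalizing constant: 0.5·0.064999 + 0.5·0.198109 = 0.131554.
P(A | observation) = 0.0324995 / 0.131554 = 0.247043.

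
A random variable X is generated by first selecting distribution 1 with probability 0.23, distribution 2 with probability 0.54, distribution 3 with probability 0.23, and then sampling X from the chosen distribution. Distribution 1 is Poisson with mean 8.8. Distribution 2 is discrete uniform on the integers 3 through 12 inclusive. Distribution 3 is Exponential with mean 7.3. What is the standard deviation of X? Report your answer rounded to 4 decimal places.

4.3669

Per component, 1: μ=8.8, E[X²]=86.24; 2: μ=7.5, E[X²]=64.5; 3: μ=7.3, E[X²]=106.58.
E[X] = 0.23·8.8 + 0.54·7.5 + 0.23·7.3 = 7.753.
E[X²] = 0.23·86.24 + 0.54·64.5 + 0.23·106.58 = 79.1786.
Var(X) = E[X²] − (E[X])² = 79.1786 − 60.109 = 19.0696.
SD(X) = √19.0696 = 4.36687.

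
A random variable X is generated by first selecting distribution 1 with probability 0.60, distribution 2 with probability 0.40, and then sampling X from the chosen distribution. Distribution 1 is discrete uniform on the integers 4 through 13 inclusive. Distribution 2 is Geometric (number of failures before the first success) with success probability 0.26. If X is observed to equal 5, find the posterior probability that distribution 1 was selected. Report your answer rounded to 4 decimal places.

Likelihoods P(X=5 | ·): 1: 0.1; 2: 0.0576942.
Posterior ∝ prior × likelihood. Numerator for 1: 0.6·0.1 = 0.06.
Normalizing constant: 0.6·0.1 + 0.4·0.0576942 = 0.0830777.
P(1 | observation) = 0.06 / 0.0830777 = 0.722216.

0.7222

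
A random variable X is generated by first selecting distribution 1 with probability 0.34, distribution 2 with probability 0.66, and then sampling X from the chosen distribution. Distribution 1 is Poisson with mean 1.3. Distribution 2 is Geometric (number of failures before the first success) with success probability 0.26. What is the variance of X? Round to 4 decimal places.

8.2033

Per component, 1: μ=1.3, E[X²]=2.99; 2: μ=2.84615, E[X²]=19.0473.
E[X] = 0.34·1.3 + 0.66·2.84615 = 2.32046.
E[X²] = 0.34·2.99 + 0.66·19.0473 = 13.5878.
Var(X) = E[X²] − (E[X])² = 13.5878 − 5.38454 = 8.2033.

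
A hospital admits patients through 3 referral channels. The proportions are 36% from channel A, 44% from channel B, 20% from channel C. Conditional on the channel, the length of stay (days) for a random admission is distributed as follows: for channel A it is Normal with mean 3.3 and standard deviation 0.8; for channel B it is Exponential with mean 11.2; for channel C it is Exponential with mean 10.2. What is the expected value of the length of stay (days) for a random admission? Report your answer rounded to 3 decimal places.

Component means — A: 3.3; B: 11.2; C: 10.2.
E[X] = 0.36·3.3 + 0.44·11.2 + 0.2·10.2 = 8.156.

8.156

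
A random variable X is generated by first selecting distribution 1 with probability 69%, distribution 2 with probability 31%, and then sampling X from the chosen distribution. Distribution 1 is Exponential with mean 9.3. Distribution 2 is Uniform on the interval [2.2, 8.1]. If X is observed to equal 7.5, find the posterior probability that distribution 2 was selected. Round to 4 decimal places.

0.6133

Likelihoods f(7.5 | ·): 1: 0.0480042; 2: 0.169492.
Posterior ∝ prior × likelihood. Numerator for 2: 0.31·0.169492 = 0.0525424.
Normalizing constant: 0.69·0.0480042 + 0.31·0.169492 = 0.0856653.
P(2 | observation) = 0.0525424 / 0.0856653 = 0.613345.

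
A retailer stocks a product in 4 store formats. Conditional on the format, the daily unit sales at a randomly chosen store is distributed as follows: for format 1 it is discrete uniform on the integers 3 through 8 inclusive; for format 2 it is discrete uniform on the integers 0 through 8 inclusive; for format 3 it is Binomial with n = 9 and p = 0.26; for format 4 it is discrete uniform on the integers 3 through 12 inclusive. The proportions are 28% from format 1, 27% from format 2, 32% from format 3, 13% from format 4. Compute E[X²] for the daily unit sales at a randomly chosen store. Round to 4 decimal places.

26.0980

For each component E[X²] = Var + (mean)², giving 1: 33.1667; 2: 22.6667; 3: 7.2072; 4: 64.5.
Overall E[X²] = 0.28·33.1667 + 0.27·22.6667 + 0.32·7.2072 + 0.13·64.5 = 26.098.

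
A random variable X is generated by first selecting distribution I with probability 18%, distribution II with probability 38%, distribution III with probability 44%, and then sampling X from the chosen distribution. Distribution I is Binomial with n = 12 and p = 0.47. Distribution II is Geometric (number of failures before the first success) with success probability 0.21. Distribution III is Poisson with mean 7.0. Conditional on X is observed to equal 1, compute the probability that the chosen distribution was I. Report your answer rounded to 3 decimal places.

Likelihoods P(X=1 | ·): I: 0.00522774; II: 0.1659; III: 0.00638317.
Posterior ∝ prior × likelihood. Numerator for I: 0.18·0.00522774 = 0.000940993.
Normalizing constant: 0.18·0.00522774 + 0.38·0.1659 + 0.44·0.00638317 = 0.0667916.
P(I | observation) = 0.000940993 / 0.0667916 = 0.0140885.

0.014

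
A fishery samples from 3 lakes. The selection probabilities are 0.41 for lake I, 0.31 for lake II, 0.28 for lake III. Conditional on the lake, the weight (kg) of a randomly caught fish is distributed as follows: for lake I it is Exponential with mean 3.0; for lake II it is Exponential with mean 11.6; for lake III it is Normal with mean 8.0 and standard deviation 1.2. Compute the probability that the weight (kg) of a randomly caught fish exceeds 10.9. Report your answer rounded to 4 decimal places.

0.1342

Conditional on each lake, P(X > 10.9): I: 0.0264279; II: 0.390763; III: 0.00783168.
By total probability, P(X > 10.9) = 0.41·0.0264279 + 0.31·0.390763 + 0.28·0.00783168 = 0.134165.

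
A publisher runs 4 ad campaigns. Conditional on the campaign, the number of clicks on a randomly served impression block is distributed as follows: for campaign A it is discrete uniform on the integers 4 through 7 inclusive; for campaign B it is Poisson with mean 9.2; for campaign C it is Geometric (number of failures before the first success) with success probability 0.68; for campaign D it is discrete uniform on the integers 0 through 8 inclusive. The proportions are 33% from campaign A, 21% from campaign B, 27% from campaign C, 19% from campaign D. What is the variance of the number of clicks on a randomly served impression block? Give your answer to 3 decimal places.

13.180

Per component, A: μ=5.5, E[X²]=31.5; B: μ=9.2, E[X²]=93.84; C: μ=0.470588, E[X²]=0.913495; D: μ=4, E[X²]=22.6667.
E[X] = 0.33·5.5 + 0.21·9.2 + 0.27·0.470588 + 0.19·4 = 4.63406.
E[X²] = 0.33·31.5 + 0.21·93.84 + 0.27·0.913495 + 0.19·22.6667 = 34.6547.
Var(X) = E[X²] − (E[X])² = 34.6547 − 21.4745 = 13.1802.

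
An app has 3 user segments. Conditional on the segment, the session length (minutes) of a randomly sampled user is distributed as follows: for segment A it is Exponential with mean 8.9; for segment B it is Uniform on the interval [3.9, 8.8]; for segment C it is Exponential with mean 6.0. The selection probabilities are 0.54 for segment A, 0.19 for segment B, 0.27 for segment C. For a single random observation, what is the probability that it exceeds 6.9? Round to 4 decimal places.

Conditional on each segment, P(X > 6.9): A: 0.460574; B: 0.387755; C: 0.316637.
By total probability, P(X > 6.9) = 0.54·0.460574 + 0.19·0.387755 + 0.27·0.316637 = 0.407876.

0.4079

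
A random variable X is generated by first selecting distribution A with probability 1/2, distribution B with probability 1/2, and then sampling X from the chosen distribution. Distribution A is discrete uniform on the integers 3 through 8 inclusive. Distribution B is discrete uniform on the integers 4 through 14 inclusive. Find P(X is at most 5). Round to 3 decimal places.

0.341

Conditional on each component, P(X ≤ 5): A: 0.5; B: 0.181818.
By total probability, P(X ≤ 5) = 0.5·0.5 + 0.5·0.181818 = 0.340909.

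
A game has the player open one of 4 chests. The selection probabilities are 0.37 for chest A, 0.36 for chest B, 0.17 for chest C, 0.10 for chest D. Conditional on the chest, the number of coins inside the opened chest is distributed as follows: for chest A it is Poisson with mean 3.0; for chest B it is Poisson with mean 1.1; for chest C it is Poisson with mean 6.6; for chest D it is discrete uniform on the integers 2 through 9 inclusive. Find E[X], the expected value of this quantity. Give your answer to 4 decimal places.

3.1780

Component means — A: 3; B: 1.1; C: 6.6; D: 5.5.
E[X] = 0.37·3 + 0.36·1.1 + 0.17·6.6 + 0.1·5.5 = 3.178.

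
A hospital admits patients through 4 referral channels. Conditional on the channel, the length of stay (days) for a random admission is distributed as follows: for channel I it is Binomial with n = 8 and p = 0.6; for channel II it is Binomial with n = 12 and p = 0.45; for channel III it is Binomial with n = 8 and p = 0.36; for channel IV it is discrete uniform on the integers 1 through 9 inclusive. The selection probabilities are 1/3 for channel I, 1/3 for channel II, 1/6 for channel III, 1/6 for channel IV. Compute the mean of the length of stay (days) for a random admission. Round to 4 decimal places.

4.7133

Component means — I: 4.8; II: 5.4; III: 2.88; IV: 5.
E[X] = 0.333333·4.8 + 0.333333·5.4 + 0.166667·2.88 + 0.166667·5 = 4.71333.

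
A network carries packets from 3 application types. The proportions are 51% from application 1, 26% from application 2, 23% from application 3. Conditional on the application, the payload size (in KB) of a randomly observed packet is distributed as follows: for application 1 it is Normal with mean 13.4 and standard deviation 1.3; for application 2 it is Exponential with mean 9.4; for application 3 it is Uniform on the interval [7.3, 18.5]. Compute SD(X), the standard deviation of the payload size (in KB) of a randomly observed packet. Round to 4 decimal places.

5.3966

Per component, 1: μ=13.4, E[X²]=181.25; 2: μ=9.4, E[X²]=176.72; 3: μ=12.9, E[X²]=176.863.
E[X] = 0.51·13.4 + 0.26·9.4 + 0.23·12.9 = 12.245.
E[X²] = 0.51·181.25 + 0.26·176.72 + 0.23·176.863 = 179.063.
Var(X) = E[X²] − (E[X])² = 179.063 − 149.94 = 29.1232.
SD(X) = √29.1232 = 5.3966.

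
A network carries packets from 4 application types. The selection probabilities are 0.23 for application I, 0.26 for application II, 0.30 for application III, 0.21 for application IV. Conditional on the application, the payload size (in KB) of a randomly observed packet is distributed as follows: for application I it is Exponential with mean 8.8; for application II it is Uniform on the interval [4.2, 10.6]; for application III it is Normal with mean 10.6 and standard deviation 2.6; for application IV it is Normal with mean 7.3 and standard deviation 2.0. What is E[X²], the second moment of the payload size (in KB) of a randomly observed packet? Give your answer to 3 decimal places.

For each component E[X²] = Var + (mean)², giving I: 154.88; II: 58.1733; III: 119.12; IV: 57.29.
Overall E[X²] = 0.23·154.88 + 0.26·58.1733 + 0.3·119.12 + 0.21·57.29 = 98.5144.

98.514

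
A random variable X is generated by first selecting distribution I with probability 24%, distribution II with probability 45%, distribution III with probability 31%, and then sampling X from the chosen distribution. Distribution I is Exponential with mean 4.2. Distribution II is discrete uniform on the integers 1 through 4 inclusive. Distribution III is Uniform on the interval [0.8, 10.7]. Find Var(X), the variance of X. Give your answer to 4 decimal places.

9.2924

Per component, I: μ=4.2, E[X²]=35.28; II: μ=2.5, E[X²]=7.5; III: μ=5.75, E[X²]=41.23.
E[X] = 0.24·4.2 + 0.45·2.5 + 0.31·5.75 = 3.9155.
E[X²] = 0.24·35.28 + 0.45·7.5 + 0.31·41.23 = 24.6235.
Var(X) = E[X²] − (E[X])² = 24.6235 − 15.3311 = 9.29236.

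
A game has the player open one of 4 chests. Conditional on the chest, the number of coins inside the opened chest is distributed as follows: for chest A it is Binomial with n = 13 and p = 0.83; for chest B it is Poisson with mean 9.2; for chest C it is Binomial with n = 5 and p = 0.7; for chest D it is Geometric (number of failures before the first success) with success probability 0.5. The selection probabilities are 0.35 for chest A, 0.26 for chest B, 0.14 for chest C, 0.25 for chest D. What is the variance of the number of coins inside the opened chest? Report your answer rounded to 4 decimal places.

Per component, A: μ=10.79, E[X²]=118.258; B: μ=9.2, E[X²]=93.84; C: μ=3.5, E[X²]=13.3; D: μ=1, E[X²]=3.
E[X] = 0.35·10.79 + 0.26·9.2 + 0.14·3.5 + 0.25·1 = 6.9085.
E[X²] = 0.35·118.258 + 0.26·93.84 + 0.14·13.3 + 0.25·3 = 68.4008.
Var(X) = E[X²] − (E[X])² = 68.4008 − 47.7274 = 20.6735.

20.6735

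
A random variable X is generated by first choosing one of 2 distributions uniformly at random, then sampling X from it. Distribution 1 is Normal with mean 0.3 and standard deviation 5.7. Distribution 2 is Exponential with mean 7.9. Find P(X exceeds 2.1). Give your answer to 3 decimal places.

Conditional on each component, P(X > 2.1): 1: 0.376081; 2: 0.766575.
By total probability, P(X > 2.1) = 0.5·0.376081 + 0.5·0.766575 = 0.571328.

0.571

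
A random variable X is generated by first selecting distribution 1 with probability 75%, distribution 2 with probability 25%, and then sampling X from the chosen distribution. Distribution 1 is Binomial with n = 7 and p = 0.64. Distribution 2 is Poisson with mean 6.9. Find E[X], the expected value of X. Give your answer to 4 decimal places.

Component means — 1: 4.48; 2: 6.9.
E[X] = 0.75·4.48 + 0.25·6.9 = 5.085.

5.0850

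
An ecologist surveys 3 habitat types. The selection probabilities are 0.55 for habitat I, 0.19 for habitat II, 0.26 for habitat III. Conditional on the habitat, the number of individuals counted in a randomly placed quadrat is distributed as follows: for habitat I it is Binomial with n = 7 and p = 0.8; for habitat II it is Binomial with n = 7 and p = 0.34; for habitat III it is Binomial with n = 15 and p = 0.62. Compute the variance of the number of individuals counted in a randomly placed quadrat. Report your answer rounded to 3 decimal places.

Per component, I: μ=5.6, E[X²]=32.48; II: μ=2.38, E[X²]=7.2352; III: μ=9.3, E[X²]=90.024.
E[X] = 0.55·5.6 + 0.19·2.38 + 0.26·9.3 = 5.9502.
E[X²] = 0.55·32.48 + 0.19·7.2352 + 0.26·90.024 = 42.6449.
Var(X) = E[X²] − (E[X])² = 42.6449 − 35.4049 = 7.24005.

7.240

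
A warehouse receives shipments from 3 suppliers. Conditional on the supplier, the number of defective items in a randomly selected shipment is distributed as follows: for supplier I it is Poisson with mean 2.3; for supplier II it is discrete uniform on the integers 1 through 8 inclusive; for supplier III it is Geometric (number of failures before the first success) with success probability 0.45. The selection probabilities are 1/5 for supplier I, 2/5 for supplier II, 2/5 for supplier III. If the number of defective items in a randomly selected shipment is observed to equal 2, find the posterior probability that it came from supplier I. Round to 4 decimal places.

Likelihoods P(X=2 | ·): I: 0.265185; II: 0.125; III: 0.136125.
Posterior ∝ prior × likelihood. Numerator for I: 0.2·0.265185 = 0.0530369.
Normalizing constant: 0.2·0.265185 + 0.4·0.125 + 0.4·0.136125 = 0.157487.
P(I | observation) = 0.0530369 / 0.157487 = 0.33677.

0.3368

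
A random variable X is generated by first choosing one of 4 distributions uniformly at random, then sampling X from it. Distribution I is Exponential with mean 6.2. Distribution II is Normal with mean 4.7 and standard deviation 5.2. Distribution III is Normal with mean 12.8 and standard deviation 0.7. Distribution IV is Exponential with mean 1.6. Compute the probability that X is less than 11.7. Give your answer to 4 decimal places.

Conditional on each component, P(X < 11.7): I: 0.848489; II: 0.910874; III: 0.0580416; IV: 0.999333.
By total probability, P(X < 11.7) = 0.25·0.848489 + 0.25·0.910874 + 0.25·0.0580416 + 0.25·0.999333 = 0.704184.

0.7042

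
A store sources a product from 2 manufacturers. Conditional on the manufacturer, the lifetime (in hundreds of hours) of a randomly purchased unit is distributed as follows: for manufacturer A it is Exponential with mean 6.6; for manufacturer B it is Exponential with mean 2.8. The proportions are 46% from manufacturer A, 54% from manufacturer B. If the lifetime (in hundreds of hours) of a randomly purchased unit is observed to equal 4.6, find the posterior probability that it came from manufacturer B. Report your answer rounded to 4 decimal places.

Likelihoods f(4.6 | ·): A: 0.0754685; B: 0.0690809.
Posterior ∝ prior × likelihood. Numerator for B: 0.54·0.0690809 = 0.0373037.
Normalizing constant: 0.46·0.0754685 + 0.54·0.0690809 = 0.0720192.
P(B | observation) = 0.0373037 / 0.0720192 = 0.517969.

0.5180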